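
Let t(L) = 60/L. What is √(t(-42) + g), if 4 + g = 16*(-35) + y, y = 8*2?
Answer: I*√26922/7 ≈ 23.44*I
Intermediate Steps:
y = 16
g = -548 (g = -4 + (16*(-35) + 16) = -4 + (-560 + 16) = -4 - 544 = -548)
√(t(-42) + g) = √(60/(-42) - 548) = √(60*(-1/42) - 548) = √(-10/7 - 548) = √(-3846/7) = I*√26922/7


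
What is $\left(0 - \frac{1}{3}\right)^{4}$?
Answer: $\frac{1}{81} \approx 0.012346$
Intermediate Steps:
$\left(0 - \frac{1}{3}\right)^{4} = \left(- \frac{1}{3}\right)^{4} = \frac{1}{81}$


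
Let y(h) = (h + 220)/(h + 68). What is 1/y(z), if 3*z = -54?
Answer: 25/101 ≈ 0.24752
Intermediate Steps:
z = -18 (z = (⅓)*(-54) = -18)
y(h) = (220 + h)/(68 + h)
1/y(z) = 1/((220 - 18)/(68 - 18)) = 1/(202/50) = 1/((1/50)*202) = 1/(101/25) = 25/101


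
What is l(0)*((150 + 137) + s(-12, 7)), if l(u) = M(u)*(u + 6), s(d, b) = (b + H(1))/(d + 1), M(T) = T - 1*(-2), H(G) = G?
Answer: 37788/11 ≈ 3435.3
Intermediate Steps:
M(T) = 2 + T (M(T) = T + 2 = 2 + T)
s(d, b) = (1 + b)/(1 + d) (s(d, b) = (b + 1)/(d + 1) = (1 + b)/(1 + d))
l(u) = (2 + u)*(6 + u) (l(u) = (2 + u)*(u + 6) = (2 + u)*(6 + u))
l(0)*((150 + 137) + s(-12, 7)) = ((2 + 0)*(6 + 0))*((150 + 137) + (1 + 7)/(1 - 12)) = (2*6)*(287 + 8/(-11)) = 12*(287 - 1/11*8) = 12*(287 - 8/11) = 12*(3149/11) = 37788/11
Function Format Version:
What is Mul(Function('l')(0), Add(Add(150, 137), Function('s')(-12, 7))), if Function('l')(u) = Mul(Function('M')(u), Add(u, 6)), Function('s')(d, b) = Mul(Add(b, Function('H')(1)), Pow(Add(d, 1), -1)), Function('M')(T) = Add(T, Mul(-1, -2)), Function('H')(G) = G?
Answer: Rational(37788, 11) ≈ 3435.3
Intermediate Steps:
Function('M')(T) = Add(2, T) (Function('M')(T) = Add(T, 2) = Add(2, T))
Function('s')(d, b) = Mul(Pow(Add(1, d), -1), Add(1, b)) (Function('s')(d, b) = Mul(Add(b, 1), Pow(Add(d, 1), -1)) = Mul(Add(1, b), Pow(Add(1, d), -1)) = Mul(Pow(Add(1, d), -1), Add(1, b)))
Function('l')(u) = Mul(Add(2, u), Add(6, u)) (Function('l')(u) = Mul(Add(2, u), Add(u, 6)) = Mul(Add(2, u), Add(6, u)))
Mul(Function('l')(0), Add(Add(150, 137), Function('s')(-12, 7))) = Mul(Mul(Add(2, 0), Add(6, 0)), Add(Add(150, 137), Mul(Pow(Add(1, -12), -1), Add(1, 7)))) = Mul(Mul(2, 6), Add(287, Mul(Pow(-11, -1), 8))) = Mul(12, Add(287, Mul(Rational(-1, 11), 8))) = Mul(12, Add(287, Rational(-8, 11))) = Mul(12, Rational(3149, 11)) = Rational(37788, 11)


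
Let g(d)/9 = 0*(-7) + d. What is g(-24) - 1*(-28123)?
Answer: 27907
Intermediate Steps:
g(d) = 9*d (g(d) = 9*(0*(-7) + d) = 9*(0 + d) = 9*d)
g(-24) - 1*(-28123) = 9*(-24) - 1*(-28123) = -216 + 28123 = 27907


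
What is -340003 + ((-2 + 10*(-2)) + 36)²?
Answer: -339807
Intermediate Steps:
-340003 + ((-2 + 10*(-2)) + 36)² = -340003 + ((-2 - 20) + 36)² = -340003 + (-22 + 36)² = -340003 + 14² = -340003 + 196 = -339807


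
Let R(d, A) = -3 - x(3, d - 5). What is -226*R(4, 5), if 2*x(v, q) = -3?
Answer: 339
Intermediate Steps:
x(v, q) = -3/2 (x(v, q) = (½)*(-3) = -3/2)
R(d, A) = -3/2 (R(d, A) = -3 - 1*(-3/2) = -3 + 3/2 = -3/2)
-226*R(4, 5) = -226*(-3/2) = 339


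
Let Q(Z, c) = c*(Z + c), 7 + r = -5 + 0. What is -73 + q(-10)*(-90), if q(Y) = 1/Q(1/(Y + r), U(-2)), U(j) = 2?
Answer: -4129/43 ≈ -96.023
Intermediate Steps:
r = -12 (r = -7 + (-5 + 0) = -7 - 5 = -12)
q(Y) = 1/(4 + 2/(-12 + Y)) (q(Y) = 1/(2*(1/(Y - 12) + 2)) = 1/(2*(1/(-12 + Y) + 2)) = 1/(2*(2 + 1/(-12 + Y))) = 1/(4 + 2/(-12 + Y)))
-73 + q(-10)*(-90) = -73 + ((-12 - 10)/(2*(-23 + 2*(-10))))*(-90) = -73 + ((½)*(-22)/(-23 - 20))*(-90) = -73 + ((½)*(-22)/(-43))*(-90) = -73 + ((½)*(-1/43)*(-22))*(-90) = -73 + (11/43)*(-90) = -73 - 990/43 = -4129/43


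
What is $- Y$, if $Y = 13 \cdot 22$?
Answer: $-286$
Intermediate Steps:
$Y = 286$
$- Y = \left(-1\right) 286 = -286$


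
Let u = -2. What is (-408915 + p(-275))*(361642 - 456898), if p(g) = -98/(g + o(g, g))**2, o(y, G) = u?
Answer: 2988717881253048/76729 ≈ 3.8952e+10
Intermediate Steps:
o(y, G) = -2
p(g) = -98/(-2 + g)**2 (p(g) = -98/(g - 2)**2 = -98/(-2 + g)**2)
(-408915 + p(-275))*(361642 - 456898) = (-408915 - 98/(-2 - 275)**2)*(361642 - 456898) = (-408915 - 98/(-277)**2)*(-95256) = (-408915 - 98*1/76729)*(-95256) = (-408915 - 98/76729)*(-95256) = -31375639133/76729*(-95256) = 2988717881253048/76729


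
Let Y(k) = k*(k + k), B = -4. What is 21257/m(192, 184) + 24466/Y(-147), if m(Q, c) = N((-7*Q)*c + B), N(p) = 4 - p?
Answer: 3484612345/5343992136 ≈ 0.65206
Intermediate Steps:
m(Q, c) = 8 + 7*Q*c (m(Q, c) = 4 - ((-7*Q)*c - 4) = 4 - (-7*Q*c - 4) = 4 - (-4 - 7*Q*c) = 4 + (4 + 7*Q*c) = 8 + 7*Q*c)
Y(k) = 2*k**2 (Y(k) = k*(2*k) = 2*k**2)
21257/m(192, 184) + 24466/Y(-147) = 21257/(8 + 7*192*184) + 24466/((2*(-147)**2)) = 21257/(8 + 247296) + 24466/((2*21609)) = 21257/247304 + 24466/43218 = 21257*(1/247304) + 24466*(1/43218) = 21257/247304 + 12233/21609 = 3484612345/5343992136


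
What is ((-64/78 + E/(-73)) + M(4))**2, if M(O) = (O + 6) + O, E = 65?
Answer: 1224090169/8105409 ≈ 151.02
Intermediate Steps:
M(O) = 6 + 2*O (M(O) = (6 + O) + O = 6 + 2*O)
((-64/78 + E/(-73)) + M(4))**2 = ((-64/78 + 65/(-73)) + (6 + 2*4))**2 = ((-64*1/78 + 65*(-1/73)) + (6 + 8))**2 = ((-32/39 - 65/73) + 14)**2 = (-4871/2847 + 14)**2 = (34987/2847)**2 = 1224090169/8105409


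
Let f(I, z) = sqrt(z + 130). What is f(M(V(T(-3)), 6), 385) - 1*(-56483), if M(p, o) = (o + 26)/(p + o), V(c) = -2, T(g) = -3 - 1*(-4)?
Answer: 56483 + sqrt(515) ≈ 56506.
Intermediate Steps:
T(g) = 1 (T(g) = -3 + 4 = 1)
M(p, o) = (26 + o)/(o + p)
f(I, z) = sqrt(130 + z)
f(M(V(T(-3)), 6), 385) - 1*(-56483) = sqrt(130 + 385) - 1*(-56483) = sqrt(515) + 56483 = 56483 + sqrt(515)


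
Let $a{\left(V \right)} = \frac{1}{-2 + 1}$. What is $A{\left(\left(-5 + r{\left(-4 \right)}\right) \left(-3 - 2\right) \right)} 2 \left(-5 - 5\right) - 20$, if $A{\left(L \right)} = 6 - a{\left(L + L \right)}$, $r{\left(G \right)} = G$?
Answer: $-160$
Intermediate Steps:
$a{\left(V \right)} = -1$ ($a{\left(V \right)} = \frac{1}{-1} = -1$)
$A{\left(L \right)} = 7$ ($A{\left(L \right)} = 6 - -1 = 6 + 1 = 7$)
$A{\left(\left(-5 + r{\left(-4 \right)}\right) \left(-3 - 2\right) \right)} 2 \left(-5 - 5\right) - 20 = 7 \cdot 2 \left(-5 - 5\right) - 20 = 7 \cdot 2 \left(-10\right) - 20 = 7 \left(-20\right) - 20 = -140 - 20 = -160$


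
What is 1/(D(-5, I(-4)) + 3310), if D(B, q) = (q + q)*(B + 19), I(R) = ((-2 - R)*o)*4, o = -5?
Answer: 1/2190 ≈ 0.00045662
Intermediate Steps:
I(R) = 40 + 20*R (I(R) = ((-2 - R)*(-5))*4 = (10 + 5*R)*4 = 40 + 20*R)
D(B, q) = 2*q*(19 + B) (D(B, q) = (2*q)*(19 + B) = 2*q*(19 + B))
1/(D(-5, I(-4)) + 3310) = 1/(2*(40 + 20*(-4))*(19 - 5) + 3310) = 1/(2*(40 - 80)*14 + 3310) = 1/(2*(-40)*14 + 3310) = 1/(-1120 + 3310) = 1/2190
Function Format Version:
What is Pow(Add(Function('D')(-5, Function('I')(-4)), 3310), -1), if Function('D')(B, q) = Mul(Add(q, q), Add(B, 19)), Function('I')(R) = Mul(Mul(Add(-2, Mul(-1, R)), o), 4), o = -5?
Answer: Rational(1, 2190) ≈ 0.00045662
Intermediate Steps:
Function('I')(R) = Add(40, Mul(20, R)) (Function('I')(R) = Mul(Mul(Add(-2, Mul(-1, R)), -5), 4) = Mul(Add(10, Mul(5, R)), 4) = Add(40, Mul(20, R)))
Function('D')(B, q) = Mul(2, q, Add(19, B)) (Function('D')(B, q) = Mul(Mul(2, q), Add(19, B)) = Mul(2, q, Add(19, B)))
Pow(Add(Function('D')(-5, Function('I')(-4)), 3310), -1) = Pow(Add(Mul(2, Add(40, Mul(20, -4)), Add(19, -5)), 3310), -1) = Pow(Add(Mul(2, Add(40, -80), 14), 3310), -1) = Pow(Add(Mul(2, -40, 14), 3310), -1) = Pow(Add(-1120, 3310), -1) = Pow(2190, -1) = Rational(1, 2190)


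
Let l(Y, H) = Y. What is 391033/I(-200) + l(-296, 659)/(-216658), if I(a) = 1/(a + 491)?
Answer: 12326822232535/108329 ≈ 1.1379e+8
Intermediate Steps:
I(a) = 1/(491 + a)
391033/I(-200) + l(-296, 659)/(-216658) = 391033/(1/(491 - 200)) - 296/(-216658) = 391033/(1/291) - 296*(-1/216658) = 391033/(1/291) + 148/108329 = 391033*291 + 148/108329 = 113790603 + 148/108329 = 12326822232535/108329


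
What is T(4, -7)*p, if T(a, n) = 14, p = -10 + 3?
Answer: -98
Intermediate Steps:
p = -7
T(4, -7)*p = 14*(-7) = -98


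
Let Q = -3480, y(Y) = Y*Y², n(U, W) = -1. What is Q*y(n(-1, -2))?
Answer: 3480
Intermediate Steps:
y(Y) = Y³
Q*y(n(-1, -2)) = -3480*(-1)³ = -3480*(-1) = 3480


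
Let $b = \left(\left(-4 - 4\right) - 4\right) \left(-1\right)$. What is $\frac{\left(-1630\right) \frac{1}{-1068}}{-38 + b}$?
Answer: $- \frac{815}{13884} \approx -0.058701$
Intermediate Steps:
$b = 12$ ($b = \left(\left(-4 - 4\right) - 4\right) \left(-1\right) = \left(-8 - 4\right) \left(-1\right) = \left(-12\right) \left(-1\right) = 12$)
$\frac{\left(-1630\right) \frac{1}{-1068}}{-38 + b} = \frac{\left(-1630\right) \frac{1}{-1068}}{-38 + 12} = \frac{\left(-1630\right) \left(- \frac{1}{1068}\right)}{-26} = \frac{815}{534} \left(- \frac{1}{26}\right) = - \frac{815}{13884}$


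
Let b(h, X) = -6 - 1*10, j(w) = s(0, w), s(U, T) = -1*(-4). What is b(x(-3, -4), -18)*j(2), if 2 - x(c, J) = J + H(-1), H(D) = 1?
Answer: -64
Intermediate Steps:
s(U, T) = 4
x(c, J) = 1 - J (x(c, J) = 2 - (J + 1) = 2 - (1 + J) = 2 + (-1 - J) = 1 - J)
j(w) = 4
b(h, X) = -16 (b(h, X) = -6 - 10 = -16)
b(x(-3, -4), -18)*j(2) = -16*4 = -64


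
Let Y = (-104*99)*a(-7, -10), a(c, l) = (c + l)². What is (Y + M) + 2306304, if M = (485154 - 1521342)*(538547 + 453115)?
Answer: -1027548933696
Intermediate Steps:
M = -1027548264456 (M = -1036188*991662 = -1027548264456)
Y = -2975544 (Y = (-104*99)*(-7 - 10)² = -10296*(-17)² = -10296*289 = -2975544)
(Y + M) + 2306304 = (-2975544 - 1027548264456) + 2306304 = -1027551240000 + 2306304 = -1027548933696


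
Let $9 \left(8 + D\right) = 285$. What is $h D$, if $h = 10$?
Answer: $\frac{710}{3} \approx 236.67$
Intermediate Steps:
$D = \frac{71}{3}$ ($D = -8 + \frac{1}{9} \cdot 285 = -8 + \frac{95}{3} = \frac{71}{3} \approx 23.667$)
$h D = 10 \cdot \frac{71}{3} = \frac{710}{3}$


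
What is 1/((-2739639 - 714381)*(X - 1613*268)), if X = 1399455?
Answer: -1/3340627977420 ≈ -2.9934e-13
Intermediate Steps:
1/((-2739639 - 714381)*(X - 1613*268)) = 1/((-2739639 - 714381)*(1399455 - 1613*268)) = 1/(-3454020*(1399455 - 432284)) = 1/(-3454020*967171) = 1/(-3340627977420) = -1/3340627977420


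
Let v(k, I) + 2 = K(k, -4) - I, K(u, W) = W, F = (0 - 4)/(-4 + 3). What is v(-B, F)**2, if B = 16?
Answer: 100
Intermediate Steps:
F = 4 (F = -4/(-1) = -4*(-1) = 4)
v(k, I) = -6 - I (v(k, I) = -2 + (-4 - I) = -6 - I)
v(-B, F)**2 = (-6 - 1*4)**2 = (-6 - 4)**2 = (-10)**2 = 100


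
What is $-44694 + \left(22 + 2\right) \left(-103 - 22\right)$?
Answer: $-47694$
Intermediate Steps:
$-44694 + \left(22 + 2\right) \left(-103 - 22\right) = -44694 + 24 \left(-125\right) = -44694 - 3000 = -47694$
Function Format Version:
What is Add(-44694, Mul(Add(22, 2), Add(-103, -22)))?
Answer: -47694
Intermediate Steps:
Add(-44694, Mul(Add(22, 2), Add(-103, -22))) = Add(-44694, Mul(24, -125)) = Add(-44694, -3000) = -47694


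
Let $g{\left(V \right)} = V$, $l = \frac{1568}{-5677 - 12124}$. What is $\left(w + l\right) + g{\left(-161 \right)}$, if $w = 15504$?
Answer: $\frac{39017025}{2543} \approx 15343.0$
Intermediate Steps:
$l = - \frac{224}{2543}$ ($l = \frac{1568}{-17801} = 1568 \left(- \frac{1}{17801}\right) = - \frac{224}{2543} \approx -0.088085$)
$\left(w + l\right) + g{\left(-161 \right)} = \left(15504 - \frac{224}{2543}\right) - 161 = \frac{39426448}{2543} - 161 = \frac{39017025}{2543}$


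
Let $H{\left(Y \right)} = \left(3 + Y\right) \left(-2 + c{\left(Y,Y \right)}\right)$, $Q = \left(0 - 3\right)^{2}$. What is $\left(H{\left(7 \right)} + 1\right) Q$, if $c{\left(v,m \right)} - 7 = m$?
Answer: $1089$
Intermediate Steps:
$c{\left(v,m \right)} = 7 + m$
$Q = 9$ ($Q = \left(0 - 3\right)^{2} = \left(-3\right)^{2} = 9$)
$H{\left(Y \right)} = \left(3 + Y\right) \left(5 + Y\right)$ ($H{\left(Y \right)} = \left(3 + Y\right) \left(-2 + \left(7 + Y\right)\right) = \left(3 + Y\right) \left(5 + Y\right)$)
$\left(H{\left(7 \right)} + 1\right) Q = \left(\left(15 + 7 + 7 \left(7 + 7\right)\right) + 1\right) 9 = \left(\left(15 + 7 + 7 \cdot 14\right) + 1\right) 9 = \left(\left(15 + 7 + 98\right) + 1\right) 9 = \left(120 + 1\right) 9 = 121 \cdot 9 = 1089$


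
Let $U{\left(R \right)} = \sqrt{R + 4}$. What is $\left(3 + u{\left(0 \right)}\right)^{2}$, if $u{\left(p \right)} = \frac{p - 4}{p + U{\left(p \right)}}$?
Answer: $1$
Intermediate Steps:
$U{\left(R \right)} = \sqrt{4 + R}$
$u{\left(p \right)} = \frac{-4 + p}{p + \sqrt{4 + p}}$ ($u{\left(p \right)} = \frac{p - 4}{p + \sqrt{4 + p}} = \frac{-4 + p}{p + \sqrt{4 + p}}$)
$\left(3 + u{\left(0 \right)}\right)^{2} = \left(3 + \frac{-4 + 0}{0 + \sqrt{4 + 0}}\right)^{2} = \left(3 + \frac{1}{0 + \sqrt{4}} \left(-4\right)\right)^{2} = \left(3 + \frac{1}{0 + 2} \left(-4\right)\right)^{2} = \left(3 + \frac{1}{2} \left(-4\right)\right)^{2} = \left(3 - 2\right)^{2} = 1^{2} = 1$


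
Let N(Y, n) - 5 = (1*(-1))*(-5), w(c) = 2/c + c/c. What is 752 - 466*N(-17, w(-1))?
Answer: -3908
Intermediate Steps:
w(c) = 1 + 2/c (w(c) = 2/c + 1 = 1 + 2/c)
N(Y, n) = 10 (N(Y, n) = 5 + (1*(-1))*(-5) = 5 - 1*(-5) = 5 + 5 = 10)
752 - 466*N(-17, w(-1)) = 752 - 466*10 = 752 - 4660 = -3908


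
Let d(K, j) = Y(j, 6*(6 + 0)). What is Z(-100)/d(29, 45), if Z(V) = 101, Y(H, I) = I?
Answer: 101/36 ≈ 2.8056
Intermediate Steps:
d(K, j) = 36 (d(K, j) = 6*(6 + 0) = 6*6 = 36)
Z(-100)/d(29, 45) = 101/36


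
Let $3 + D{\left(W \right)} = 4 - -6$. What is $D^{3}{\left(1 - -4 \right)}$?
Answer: $343$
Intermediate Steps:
$D{\left(W \right)} = 7$ ($D{\left(W \right)} = -3 + \left(4 - -6\right) = -3 + \left(4 + 6\right) = -3 + 10 = 7$)
$D^{3}{\left(1 - -4 \right)} = 7^{3} = 343$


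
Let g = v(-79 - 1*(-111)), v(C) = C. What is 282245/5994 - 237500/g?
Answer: -176817895/23976 ≈ -7374.8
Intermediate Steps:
g = 32 (g = -79 - 1*(-111) = -79 + 111 = 32)
282245/5994 - 237500/g = 282245/5994 - 237500/32 = 282245*(1/5994) - 237500*1/32 = 282245/5994 - 59375/8 = -176817895/23976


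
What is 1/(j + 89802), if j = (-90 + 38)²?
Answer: 1/92506 ≈ 1.0810e-5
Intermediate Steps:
j = 2704 (j = (-52)² = 2704)
1/(j + 89802) = 1/(2704 + 89802) = 1/92506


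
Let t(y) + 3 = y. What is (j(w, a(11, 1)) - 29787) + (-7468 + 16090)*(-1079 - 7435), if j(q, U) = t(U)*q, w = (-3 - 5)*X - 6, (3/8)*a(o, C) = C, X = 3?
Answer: -73437485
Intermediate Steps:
a(o, C) = 8*C/3
t(y) = -3 + y
w = -30 (w = (-3 - 5)*3 - 6 = -8*3 - 6 = -24 - 6 = -30)
j(q, U) = q*(-3 + U) (j(q, U) = (-3 + U)*q = q*(-3 + U))
(j(w, a(11, 1)) - 29787) + (-7468 + 16090)*(-1079 - 7435) = (-30*(-3 + (8/3)*1) - 29787) + (-7468 + 16090)*(-1079 - 7435) = (-30*(-3 + 8/3) - 29787) + 8622*(-8514) = (-30*(-⅓) - 29787) - 73407708 = (10 - 29787) - 73407708 = -29777 - 73407708 = -73437485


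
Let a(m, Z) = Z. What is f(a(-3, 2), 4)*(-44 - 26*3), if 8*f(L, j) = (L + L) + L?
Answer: -183/2 ≈ -91.500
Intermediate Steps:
f(L, j) = 3*L/8 (f(L, j) = ((L + L) + L)/8 = (2*L + L)/8 = (3*L)/8 = 3*L/8)
f(a(-3, 2), 4)*(-44 - 26*3) = ((3/8)*2)*(-44 - 26*3) = 3*(-44 - 78)/4 = (¾)*(-122) = -183/2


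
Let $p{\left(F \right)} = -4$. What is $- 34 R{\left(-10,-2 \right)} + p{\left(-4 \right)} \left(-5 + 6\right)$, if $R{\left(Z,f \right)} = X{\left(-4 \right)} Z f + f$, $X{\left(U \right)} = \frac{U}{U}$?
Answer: $-616$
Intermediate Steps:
$X{\left(U \right)} = 1$
$R{\left(Z,f \right)} = f + Z f$ ($R{\left(Z,f \right)} = 1 Z f + f = Z f + f = f + Z f$)
$- 34 R{\left(-10,-2 \right)} + p{\left(-4 \right)} \left(-5 + 6\right) = - 34 \left(- 2 \left(1 - 10\right)\right) - 4 \left(-5 + 6\right) = - 34 \left(\left(-2\right) \left(-9\right)\right) - 4 = \left(-34\right) 18 - 4 = -612 - 4 = -616$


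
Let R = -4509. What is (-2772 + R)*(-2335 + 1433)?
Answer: 6567462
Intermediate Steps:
(-2772 + R)*(-2335 + 1433) = (-2772 - 4509)*(-2335 + 1433) = -7281*(-902) = 6567462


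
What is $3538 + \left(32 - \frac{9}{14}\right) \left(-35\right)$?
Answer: $\frac{4881}{2} \approx 2440.5$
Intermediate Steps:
$3538 + \left(32 - \frac{9}{14}\right) \left(-35\right) = 3538 + \frac{439}{14} \left(-35\right) = 3538 - \frac{2195}{2} = \frac{4881}{2}$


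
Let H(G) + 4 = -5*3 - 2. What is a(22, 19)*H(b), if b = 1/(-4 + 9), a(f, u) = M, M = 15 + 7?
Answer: -462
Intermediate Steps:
M = 22
a(f, u) = 22
b = ⅕ (b = 1/5 = ⅕ ≈ 0.20000)
H(G) = -21 (H(G) = -4 + (-5*3 - 2) = -4 + (-15 - 2) = -4 - 17 = -21)
a(22, 19)*H(b) = 22*(-21) = -462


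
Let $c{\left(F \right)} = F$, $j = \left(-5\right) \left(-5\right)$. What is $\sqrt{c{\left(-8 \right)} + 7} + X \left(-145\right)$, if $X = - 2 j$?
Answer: $7250 + i \approx 7250.0 + 1.0 i$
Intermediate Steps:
$j = 25$
$X = -50$ ($X = \left(-2\right) 25 = -50$)
$\sqrt{c{\left(-8 \right)} + 7} + X \left(-145\right) = \sqrt{-8 + 7} - -7250 = \sqrt{-1} + 7250 = i + 7250 = 7250 + i$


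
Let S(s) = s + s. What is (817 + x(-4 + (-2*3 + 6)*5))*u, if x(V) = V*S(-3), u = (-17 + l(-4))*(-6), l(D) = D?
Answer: 105966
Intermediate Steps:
S(s) = 2*s
u = 126 (u = (-17 - 4)*(-6) = -21*(-6) = 126)
x(V) = -6*V (x(V) = V*(2*(-3)) = V*(-6) = -6*V)
(817 + x(-4 + (-2*3 + 6)*5))*u = (817 - 6*(-4 + (-2*3 + 6)*5))*126 = (817 - 6*(-4 + (-6 + 6)*5))*126 = (817 - 6*(-4 + 0*5))*126 = (817 - 6*(-4 + 0))*126 = (817 - 6*(-4))*126 = (817 + 24)*126 = 841*126 = 105966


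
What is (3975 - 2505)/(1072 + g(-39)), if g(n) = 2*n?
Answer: 105/71 ≈ 1.4789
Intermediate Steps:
(3975 - 2505)/(1072 + g(-39)) = (3975 - 2505)/(1072 + 2*(-39)) = 1470/(1072 - 78) = 1470/994 = 1470*(1/994) = 105/71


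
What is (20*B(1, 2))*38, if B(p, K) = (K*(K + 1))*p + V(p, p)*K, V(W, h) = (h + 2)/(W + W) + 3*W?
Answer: 11400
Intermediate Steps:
V(W, h) = 3*W + (2 + h)/(2*W) (V(W, h) = (2 + h)/((2*W)) + 3*W = (2 + h)*(1/(2*W)) + 3*W = (2 + h)/(2*W) + 3*W = 3*W + (2 + h)/(2*W))
B(p, K) = K*p*(1 + K) + K*(2 + p + 6*p**2)/(2*p) (B(p, K) = (K*(K + 1))*p + ((2 + p + 6*p**2)/(2*p))*K = (K*(1 + K))*p + K*(2 + p + 6*p**2)/(2*p) = K*p*(1 + K) + K*(2 + p + 6*p**2)/(2*p))
(20*B(1, 2))*38 = (20*((1/2)*2 + 2/1 + 1*2**2 + 4*2*1))*38 = (20*(1 + 2*1 + 1*4 + 8))*38 = (20*(1 + 2 + 4 + 8))*38 = (20*15)*38 = 300*38 = 11400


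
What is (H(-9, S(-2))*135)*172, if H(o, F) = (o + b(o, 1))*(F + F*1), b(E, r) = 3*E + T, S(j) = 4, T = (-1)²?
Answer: -6501600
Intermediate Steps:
T = 1
b(E, r) = 1 + 3*E (b(E, r) = 3*E + 1 = 1 + 3*E)
H(o, F) = 2*F*(1 + 4*o) (H(o, F) = (o + (1 + 3*o))*(F + F*1) = (1 + 4*o)*(F + F) = (1 + 4*o)*(2*F) = 2*F*(1 + 4*o))
(H(-9, S(-2))*135)*172 = ((2*4*(1 + 4*(-9)))*135)*172 = ((2*4*(1 - 36))*135)*172 = ((2*4*(-35))*135)*172 = -280*135*172 = -37800*172 = -6501600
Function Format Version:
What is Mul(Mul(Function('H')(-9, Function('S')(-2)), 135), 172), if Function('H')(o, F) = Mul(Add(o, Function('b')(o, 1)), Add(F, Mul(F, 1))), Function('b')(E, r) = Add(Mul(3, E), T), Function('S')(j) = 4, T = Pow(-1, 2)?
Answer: -6501600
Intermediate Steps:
T = 1
Function('b')(E, r) = Add(1, Mul(3, E)) (Function('b')(E, r) = Add(Mul(3, E), 1) = Add(1, Mul(3, E)))
Function('H')(o, F) = Mul(2, F, Add(1, Mul(4, o))) (Function('H')(o, F) = Mul(Add(o, Add(1, Mul(3, o))), Add(F, Mul(F, 1))) = Mul(Add(1, Mul(4, o)), Add(F, F)) = Mul(Add(1, Mul(4, o)), Mul(2, F)) = Mul(2, F, Add(1, Mul(4, o))))
Mul(Mul(Function('H')(-9, Function('S')(-2)), 135), 172) = Mul(Mul(Mul(2, 4, Add(1, Mul(4, -9))), 135), 172) = Mul(Mul(Mul(2, 4, Add(1, -36)), 135), 172) = Mul(Mul(Mul(2, 4, -35), 135), 172) = Mul(Mul(-280, 135), 172) = Mul(-37800, 172) = -6501600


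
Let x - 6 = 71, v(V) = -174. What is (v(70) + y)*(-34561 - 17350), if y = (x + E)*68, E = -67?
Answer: -26266966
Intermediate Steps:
x = 77 (x = 6 + 71 = 77)
y = 680 (y = (77 - 67)*68 = 10*68 = 680)
(v(70) + y)*(-34561 - 17350) = (-174 + 680)*(-34561 - 17350) = 506*(-51911) = -26266966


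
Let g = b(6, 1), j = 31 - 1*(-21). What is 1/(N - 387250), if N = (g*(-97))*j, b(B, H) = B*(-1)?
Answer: -1/356986 ≈ -2.8012e-6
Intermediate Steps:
j = 52 (j = 31 + 21 = 52)
b(B, H) = -B
g = -6 (g = -1*6 = -6)
N = 30264 (N = -6*(-97)*52 = 582*52 = 30264)
1/(N - 387250) = 1/(30264 - 387250) = 1/(-356986) = -1/356986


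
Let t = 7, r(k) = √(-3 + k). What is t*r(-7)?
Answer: 7*I*√10 ≈ 22.136*I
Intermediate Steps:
t*r(-7) = 7*√(-3 - 7) = 7*√(-10) = 7*(I*√10) = 7*I*√10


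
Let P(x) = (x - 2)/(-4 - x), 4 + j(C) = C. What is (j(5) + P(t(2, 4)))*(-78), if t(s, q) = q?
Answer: -117/2 ≈ -58.500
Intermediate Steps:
j(C) = -4 + C
P(x) = (-2 + x)/(-4 - x)
(j(5) + P(t(2, 4)))*(-78) = ((-4 + 5) + (2 - 1*4)/(4 + 4))*(-78) = (1 + (2 - 4)/8)*(-78) = (1 + (⅛)*(-2))*(-78) = (1 - ¼)*(-78) = (¾)*(-78) = -117/2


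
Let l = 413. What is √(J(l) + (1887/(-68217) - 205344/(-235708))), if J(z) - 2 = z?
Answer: 16*√24103271178301773/121812823 ≈ 20.392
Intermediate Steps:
J(z) = 2 + z
√(J(l) + (1887/(-68217) - 205344/(-235708))) = √((2 + 413) + (1887/(-68217) - 205344/(-235708))) = √(415 + (1887*(-1/68217) - 205344*(-1/235708))) = √(415 + (-629/22739 + 51336/58927)) = √(415 + 1130264221/1339941053) = √(557205801216/1339941053) = 16*√24103271178301773/121812823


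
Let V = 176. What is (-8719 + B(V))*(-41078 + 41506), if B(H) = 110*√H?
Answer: -3731732 + 188320*√11 ≈ -3.1071e+6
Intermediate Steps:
(-8719 + B(V))*(-41078 + 41506) = (-8719 + 110*√176)*(-41078 + 41506) = (-8719 + 110*(4*√11))*428 = (-8719 + 440*√11)*428 = -3731732 + 188320*√11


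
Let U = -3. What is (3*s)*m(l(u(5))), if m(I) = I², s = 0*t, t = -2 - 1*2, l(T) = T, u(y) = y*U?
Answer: 0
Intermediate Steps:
u(y) = -3*y (u(y) = y*(-3) = -3*y)
t = -4 (t = -2 - 2 = -4)
s = 0 (s = 0*(-4) = 0)
(3*s)*m(l(u(5))) = (3*0)*(-3*5)² = 0*(-15)² = 0*225 = 0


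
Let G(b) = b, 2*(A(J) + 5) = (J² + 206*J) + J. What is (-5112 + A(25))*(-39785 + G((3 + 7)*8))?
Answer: 88025985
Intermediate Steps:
A(J) = -5 + J²/2 + 207*J/2 (A(J) = -5 + ((J² + 206*J) + J)/2 = -5 + (J² + 207*J)/2 = -5 + (J²/2 + 207*J/2) = -5 + J²/2 + 207*J/2)
(-5112 + A(25))*(-39785 + G((3 + 7)*8)) = (-5112 + (-5 + (½)*25² + (207/2)*25))*(-39785 + (3 + 7)*8) = (-5112 + (-5 + (½)*625 + 5175/2))*(-39785 + 10*8) = (-5112 + (-5 + 625/2 + 5175/2))*(-39785 + 80) = (-5112 + 2895)*(-39705) = -2217*(-39705) = 88025985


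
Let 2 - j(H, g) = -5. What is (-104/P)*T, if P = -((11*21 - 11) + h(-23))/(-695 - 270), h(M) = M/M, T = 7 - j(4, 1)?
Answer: 0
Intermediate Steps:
j(H, g) = 7 (j(H, g) = 2 - 1*(-5) = 2 + 5 = 7)
T = 0 (T = 7 - 1*7 = 7 - 7 = 0)
h(M) = 1
P = 221/965 (P = -((11*21 - 11) + 1)/(-695 - 270) = -((231 - 11) + 1)/(-965) = -(220 + 1)*(-1)/965 = -221*(-1)/965 = -1*(-221/965) = 221/965 ≈ 0.22902)
(-104/P)*T = -104/221/965*0 = -104*965/221*0 = -7720/17*0 = 0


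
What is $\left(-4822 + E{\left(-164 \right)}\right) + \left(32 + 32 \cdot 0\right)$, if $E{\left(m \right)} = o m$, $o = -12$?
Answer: $-2822$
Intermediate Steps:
$E{\left(m \right)} = - 12 m$
$\left(-4822 + E{\left(-164 \right)}\right) + \left(32 + 32 \cdot 0\right) = \left(-4822 - -1968\right) + \left(32 + 32 \cdot 0\right) = \left(-4822 + 1968\right) + \left(32 + 0\right) = -2854 + 32 = -2822$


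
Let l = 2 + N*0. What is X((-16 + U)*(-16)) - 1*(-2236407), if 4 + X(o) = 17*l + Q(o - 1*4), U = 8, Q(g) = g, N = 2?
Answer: 2236561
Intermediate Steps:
l = 2 (l = 2 + 2*0 = 2 + 0 = 2)
X(o) = 26 + o (X(o) = -4 + (17*2 + (o - 1*4)) = -4 + (34 + (o - 4)) = -4 + (34 + (-4 + o)) = -4 + (30 + o) = 26 + o)
X((-16 + U)*(-16)) - 1*(-2236407) = (26 + (-16 + 8)*(-16)) - 1*(-2236407) = (26 - 8*(-16)) + 2236407 = (26 + 128) + 2236407 = 154 + 2236407 = 2236561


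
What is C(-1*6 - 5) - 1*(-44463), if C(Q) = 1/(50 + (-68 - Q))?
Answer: 311240/7 ≈ 44463.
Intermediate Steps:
C(Q) = 1/(-18 - Q)
C(-1*6 - 5) - 1*(-44463) = -1/(18 + (-1*6 - 5)) - 1*(-44463) = -1/(18 + (-6 - 5)) + 44463 = -1/(18 - 11) + 44463 = -1/7 + 44463 = 311240/7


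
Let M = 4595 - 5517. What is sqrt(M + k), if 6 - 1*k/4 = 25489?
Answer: I*sqrt(102854) ≈ 320.71*I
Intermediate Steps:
k = -101932 (k = 24 - 4*25489 = 24 - 101956 = -101932)
M = -922
sqrt(M + k) = sqrt(-922 - 101932) = sqrt(-102854) = I*sqrt(102854)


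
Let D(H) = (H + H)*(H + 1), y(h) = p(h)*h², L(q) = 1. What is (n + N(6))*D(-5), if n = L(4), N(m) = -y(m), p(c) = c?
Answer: -8600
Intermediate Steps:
y(h) = h³ (y(h) = h*h² = h³)
D(H) = 2*H*(1 + H) (D(H) = (2*H)*(1 + H) = 2*H*(1 + H))
N(m) = -m³
n = 1
(n + N(6))*D(-5) = (1 - 1*6³)*(2*(-5)*(1 - 5)) = (1 - 1*216)*(2*(-5)*(-4)) = (1 - 216)*40 = -215*40 = -8600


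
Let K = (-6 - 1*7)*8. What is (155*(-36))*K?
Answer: 580320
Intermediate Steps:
K = -104 (K = (-6 - 7)*8 = -13*8 = -104)
(155*(-36))*K = (155*(-36))*(-104) = -5580*(-104) = 580320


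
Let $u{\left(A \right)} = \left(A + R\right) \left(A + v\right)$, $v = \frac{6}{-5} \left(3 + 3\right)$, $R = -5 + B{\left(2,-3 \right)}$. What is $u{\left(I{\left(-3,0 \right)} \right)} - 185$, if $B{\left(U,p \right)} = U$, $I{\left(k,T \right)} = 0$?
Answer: $- \frac{817}{5} \approx -163.4$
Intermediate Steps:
$R = -3$ ($R = -5 + 2 = -3$)
$v = - \frac{36}{5}$ ($v = 6 \left(- \frac{1}{5}\right) 6 = \left(- \frac{6}{5}\right) 6 = - \frac{36}{5} \approx -7.2$)
$u{\left(A \right)} = \left(-3 + A\right) \left(- \frac{36}{5} + A\right)$ ($u{\left(A \right)} = \left(A - 3\right) \left(A - \frac{36}{5}\right) = \left(-3 + A\right) \left(- \frac{36}{5} + A\right)$)
$u{\left(I{\left(-3,0 \right)} \right)} - 185 = \left(\frac{108}{5} + 0^{2} - 0\right) - 185 = \left(\frac{108}{5} + 0 + 0\right) - 185 = \frac{108}{5} - 185 = - \frac{817}{5}$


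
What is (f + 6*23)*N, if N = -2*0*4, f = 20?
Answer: 0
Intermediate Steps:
N = 0 (N = 0*4 = 0)
(f + 6*23)*N = (20 + 6*23)*0 = (20 + 138)*0 = 158*0 = 0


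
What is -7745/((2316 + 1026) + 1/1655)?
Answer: -12817975/5531011 ≈ -2.3175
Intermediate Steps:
-7745/((2316 + 1026) + 1/1655) = -7745/(3342 + 1/1655) = -7745/5531011/1655 = -7745*1655/5531011 = -12817975/5531011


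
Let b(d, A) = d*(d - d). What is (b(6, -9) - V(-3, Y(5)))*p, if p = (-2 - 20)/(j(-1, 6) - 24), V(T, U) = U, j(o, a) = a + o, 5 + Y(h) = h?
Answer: 0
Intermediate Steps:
Y(h) = -5 + h
b(d, A) = 0 (b(d, A) = d*0 = 0)
p = 22/19 (p = (-2 - 20)/((6 - 1) - 24) = -22/(5 - 24) = -22/(-19) = -22*(-1/19) = 22/19 ≈ 1.1579)
(b(6, -9) - V(-3, Y(5)))*p = (0 - (-5 + 5))*(22/19) = (0 - 1*0)*(22/19) = (0 + 0)*(22/19) = 0*(22/19) = 0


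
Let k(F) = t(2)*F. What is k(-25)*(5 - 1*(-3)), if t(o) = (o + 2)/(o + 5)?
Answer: -800/7 ≈ -114.29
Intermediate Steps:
t(o) = (2 + o)/(5 + o)
k(F) = 4*F/7 (k(F) = ((2 + 2)/(5 + 2))*F = (4/7)*F = ((⅐)*4)*F = 4*F/7)
k(-25)*(5 - 1*(-3)) = ((4/7)*(-25))*(5 - 1*(-3)) = -100*(5 + 3)/7 = -100/7*8 = -800/7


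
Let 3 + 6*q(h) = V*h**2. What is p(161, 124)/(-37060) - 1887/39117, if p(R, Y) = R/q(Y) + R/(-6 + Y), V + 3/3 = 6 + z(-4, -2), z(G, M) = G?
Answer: -42193187653/873955664920 ≈ -0.048278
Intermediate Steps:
V = 1 (V = -1 + (6 - 4) = -1 + 2 = 1)
q(h) = -1/2 + h**2/6 (q(h) = -1/2 + (1*h**2)/6 = -1/2 + h**2/6)
p(R, Y) = R/(-6 + Y) + R/(-1/2 + Y**2/6) (p(R, Y) = R/(-1/2 + Y**2/6) + R/(-6 + Y) = R/(-6 + Y) + R/(-1/2 + Y**2/6))
p(161, 124)/(-37060) - 1887/39117 = (161*(-39 + 124**2 + 6*124)/((-6 + 124)*(-3 + 124**2)))/(-37060) - 1887/39117 = (161*(-39 + 15376 + 744)/(118*(-3 + 15376)))*(-1/37060) - 1887*1/39117 = (161*(1/118)*16081/15373)*(-1/37060) - 37/767 = (161*(1/118)*(1/15373)*16081)*(-1/37060) - 37/767 = (2589041/1814014)*(-1/37060) - 37/767 = -2589041/67227358840 - 37/767 = -42193187653/873955664920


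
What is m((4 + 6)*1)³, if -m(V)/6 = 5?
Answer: -27000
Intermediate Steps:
m(V) = -30 (m(V) = -6*5 = -30)
m((4 + 6)*1)³ = (-30)³ = -27000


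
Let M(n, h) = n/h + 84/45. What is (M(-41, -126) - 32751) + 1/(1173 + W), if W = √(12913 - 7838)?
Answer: -7070778726164/215909505 - 5*√203/1370854 ≈ -32749.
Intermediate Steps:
W = 5*√203 (W = √5075 = 5*√203 ≈ 71.239)
M(n, h) = 28/15 + n/h (M(n, h) = n/h + 84*(1/45) = n/h + 28/15 = 28/15 + n/h)
(M(-41, -126) - 32751) + 1/(1173 + W) = ((28/15 - 41/(-126)) - 32751) + 1/(1173 + 5*√203) = ((28/15 - 41*(-1/126)) - 32751) + 1/(1173 + 5*√203) = ((28/15 + 41/126) - 32751) + 1/(1173 + 5*√203) = (1381/630 - 32751) + 1/(1173 + 5*√203) = -20631749/630 + 1/(1173 + 5*√203)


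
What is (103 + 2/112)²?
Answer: 33281361/3136 ≈ 10613.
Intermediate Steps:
(103 + 2/112)² = (103 + 2*(1/112))² = (103 + 1/56)² = (5769/56)² = 33281361/3136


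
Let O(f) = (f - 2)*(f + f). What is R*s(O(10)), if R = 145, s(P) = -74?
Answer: -10730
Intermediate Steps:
O(f) = 2*f*(-2 + f) (O(f) = (-2 + f)*(2*f) = 2*f*(-2 + f))
R*s(O(10)) = 145*(-74) = -10730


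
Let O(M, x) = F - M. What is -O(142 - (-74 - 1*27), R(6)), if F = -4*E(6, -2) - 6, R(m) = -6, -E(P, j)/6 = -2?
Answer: 297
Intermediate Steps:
E(P, j) = 12 (E(P, j) = -6*(-2) = 12)
F = -54 (F = -4*12 - 6 = -48 - 6 = -54)
O(M, x) = -54 - M
-O(142 - (-74 - 1*27), R(6)) = -(-54 - (142 - (-74 - 1*27))) = -(-54 - (142 - (-74 - 27))) = -(-54 - (142 - 1*(-101))) = -(-54 - (142 + 101)) = -(-54 - 1*243) = -(-54 - 243) = -1*(-297) = 297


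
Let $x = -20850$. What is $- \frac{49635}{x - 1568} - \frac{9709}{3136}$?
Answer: $- \frac{4428643}{5021632} \approx -0.88191$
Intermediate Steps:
$- \frac{49635}{x - 1568} - \frac{9709}{3136} = - \frac{49635}{-20850 - 1568} - \frac{9709}{3136} = - \frac{49635}{-20850 - 1568} - \frac{1387}{448} = - \frac{49635}{-22418} - \frac{1387}{448} = \left(-49635\right) \left(- \frac{1}{22418}\right) - \frac{1387}{448} = \frac{49635}{22418} - \frac{1387}{448} = - \frac{4428643}{5021632}$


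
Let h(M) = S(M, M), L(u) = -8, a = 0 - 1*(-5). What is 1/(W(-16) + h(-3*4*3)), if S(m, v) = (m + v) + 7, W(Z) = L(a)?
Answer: -1/73 ≈ -0.013699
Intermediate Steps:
a = 5 (a = 0 + 5 = 5)
W(Z) = -8
S(m, v) = 7 + m + v
h(M) = 7 + 2*M (h(M) = 7 + M + M = 7 + 2*M)
1/(W(-16) + h(-3*4*3)) = 1/(-8 + (7 + 2*(-3*4*3))) = 1/(-8 + (7 + 2*(-12*3))) = 1/(-8 + (7 + 2*(-36))) = 1/(-8 + (7 - 72)) = 1/(-8 - 65) = 1/(-73) = -1/73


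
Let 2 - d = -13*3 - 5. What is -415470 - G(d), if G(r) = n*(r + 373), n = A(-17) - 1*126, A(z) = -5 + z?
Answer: -353458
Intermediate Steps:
n = -148 (n = (-5 - 17) - 1*126 = -22 - 126 = -148)
d = 46 (d = 2 - (-13*3 - 5) = 2 - (-39 - 5) = 2 - 1*(-44) = 2 + 44 = 46)
G(r) = -55204 - 148*r (G(r) = -148*(r + 373) = -148*(373 + r) = -55204 - 148*r)
-415470 - G(d) = -415470 - (-55204 - 148*46) = -415470 - (-55204 - 6808) = -415470 - 1*(-62012) = -415470 + 62012 = -353458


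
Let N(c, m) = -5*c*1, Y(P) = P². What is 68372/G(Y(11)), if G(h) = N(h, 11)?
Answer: -68372/605 ≈ -113.01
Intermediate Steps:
N(c, m) = -5*c
G(h) = -5*h
68372/G(Y(11)) = 68372/((-5*11²)) = 68372/((-5*121)) = 68372/(-605) = 68372*(-1/605) = -68372/605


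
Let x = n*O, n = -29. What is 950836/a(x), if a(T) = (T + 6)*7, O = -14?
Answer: 237709/721 ≈ 329.69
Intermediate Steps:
x = 406 (x = -29*(-14) = 406)
a(T) = 42 + 7*T (a(T) = (6 + T)*7 = 42 + 7*T)
950836/a(x) = 950836/(42 + 7*406) = 950836/(42 + 2842) = 950836/2884 = 950836*(1/2884) = 237709/721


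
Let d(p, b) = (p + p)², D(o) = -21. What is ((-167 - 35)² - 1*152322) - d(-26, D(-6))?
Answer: -114222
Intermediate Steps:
d(p, b) = 4*p² (d(p, b) = (2*p)² = 4*p²)
((-167 - 35)² - 1*152322) - d(-26, D(-6)) = ((-167 - 35)² - 1*152322) - 4*(-26)² = ((-202)² - 152322) - 4*676 = (40804 - 152322) - 1*2704 = -111518 - 2704 = -114222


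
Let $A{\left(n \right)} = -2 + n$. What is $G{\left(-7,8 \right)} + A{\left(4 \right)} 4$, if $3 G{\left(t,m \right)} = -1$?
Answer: $\frac{23}{3} \approx 7.6667$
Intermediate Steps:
$G{\left(t,m \right)} = - \frac{1}{3}$ ($G{\left(t,m \right)} = \frac{1}{3} \left(-1\right) = - \frac{1}{3}$)
$G{\left(-7,8 \right)} + A{\left(4 \right)} 4 = - \frac{1}{3} + \left(-2 + 4\right) 4 = - \frac{1}{3} + 2 \cdot 4 = - \frac{1}{3} + 8 = \frac{23}{3}$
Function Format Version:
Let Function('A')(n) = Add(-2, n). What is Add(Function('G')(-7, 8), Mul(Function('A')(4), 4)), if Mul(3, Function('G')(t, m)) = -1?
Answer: Rational(23, 3) ≈ 7.6667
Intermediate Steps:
Function('G')(t, m) = Rational(-1, 3) (Function('G')(t, m) = Mul(Rational(1, 3), -1) = Rational(-1, 3))
Add(Function('G')(-7, 8), Mul(Function('A')(4), 4)) = Add(Rational(-1, 3), Mul(Add(-2, 4), 4)) = Add(Rational(-1, 3), Mul(2, 4)) = Add(Rational(-1, 3), 8) = Rational(23, 3)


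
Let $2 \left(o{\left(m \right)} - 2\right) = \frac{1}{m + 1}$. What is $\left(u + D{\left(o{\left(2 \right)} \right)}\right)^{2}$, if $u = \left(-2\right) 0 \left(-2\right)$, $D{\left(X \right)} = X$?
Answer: $\frac{169}{36} \approx 4.6944$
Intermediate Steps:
$o{\left(m \right)} = 2 + \frac{1}{2 \left(1 + m\right)}$ ($o{\left(m \right)} = 2 + \frac{1}{2 \left(m + 1\right)} = 2 + \frac{1}{2 \left(1 + m\right)}$)
$u = 0$ ($u = 0 \left(-2\right) = 0$)
$\left(u + D{\left(o{\left(2 \right)} \right)}\right)^{2} = \left(0 + \frac{5 + 4 \cdot 2}{2 \left(1 + 2\right)}\right)^{2} = \left(0 + \frac{5 + 8}{2 \cdot 3}\right)^{2} = \left(0 + \frac{1}{2} \cdot \frac{1}{3} \cdot 13\right)^{2} = \left(0 + \frac{13}{6}\right)^{2} = \left(\frac{13}{6}\right)^{2} = \frac{169}{36}$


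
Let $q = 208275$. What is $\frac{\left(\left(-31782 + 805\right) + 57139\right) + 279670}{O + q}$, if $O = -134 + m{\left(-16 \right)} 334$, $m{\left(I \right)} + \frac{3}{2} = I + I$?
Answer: $\frac{38229}{24619} \approx 1.5528$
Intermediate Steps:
$m{\left(I \right)} = - \frac{3}{2} + 2 I$ ($m{\left(I \right)} = - \frac{3}{2} + \left(I + I\right) = - \frac{3}{2} + 2 I$)
$O = -11323$ ($O = -134 + \left(- \frac{3}{2} + 2 \left(-16\right)\right) 334 = -134 + \left(- \frac{3}{2} - 32\right) 334 = -134 - 11189 = -11323$)
$\frac{\left(\left(-31782 + 805\right) + 57139\right) + 279670}{O + q} = \frac{\left(\left(-31782 + 805\right) + 57139\right) + 279670}{-11323 + 208275} = \frac{\left(-30977 + 57139\right) + 279670}{196952} = \left(26162 + 279670\right) \frac{1}{196952} = 305832 \cdot \frac{1}{196952} = \frac{38229}{24619}$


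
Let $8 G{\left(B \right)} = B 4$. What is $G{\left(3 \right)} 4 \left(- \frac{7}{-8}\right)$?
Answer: $\frac{21}{4} \approx 5.25$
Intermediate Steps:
$G{\left(B \right)} = \frac{B}{2}$ ($G{\left(B \right)} = \frac{B 4}{8} = \frac{4 B}{8} = \frac{B}{2}$)
$G{\left(3 \right)} 4 \left(- \frac{7}{-8}\right) = \frac{1}{2} \cdot 3 \cdot 4 \left(- \frac{7}{-8}\right) = \frac{3}{2} \cdot 4 \left(\left(-7\right) \left(- \frac{1}{8}\right)\right) = 6 \cdot \frac{7}{8} = \frac{21}{4}$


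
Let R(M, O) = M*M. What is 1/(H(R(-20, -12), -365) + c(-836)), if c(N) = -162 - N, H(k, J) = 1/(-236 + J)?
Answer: 601/405073 ≈ 0.0014837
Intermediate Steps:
R(M, O) = M²
1/(H(R(-20, -12), -365) + c(-836)) = 1/(1/(-236 - 365) + (-162 - 1*(-836))) = 1/(1/(-601) + (-162 + 836)) = 1/(-1/601 + 674) = 1/(405073/601) = 601/405073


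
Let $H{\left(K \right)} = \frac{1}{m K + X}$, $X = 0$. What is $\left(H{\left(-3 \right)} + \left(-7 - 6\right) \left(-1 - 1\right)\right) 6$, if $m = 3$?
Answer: $\frac{466}{3} \approx 155.33$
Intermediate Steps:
$H{\left(K \right)} = \frac{1}{3 K}$ ($H{\left(K \right)} = \frac{1}{3 K + 0} = \frac{1}{3 K}$)
$\left(H{\left(-3 \right)} + \left(-7 - 6\right) \left(-1 - 1\right)\right) 6 = \left(\frac{1}{3 \left(-3\right)} + \left(-7 - 6\right) \left(-1 - 1\right)\right) 6 = \left(\frac{1}{3} \left(- \frac{1}{3}\right) - -26\right) 6 = \left(- \frac{1}{9} + 26\right) 6 = \frac{233}{9} \cdot 6 = \frac{466}{3}$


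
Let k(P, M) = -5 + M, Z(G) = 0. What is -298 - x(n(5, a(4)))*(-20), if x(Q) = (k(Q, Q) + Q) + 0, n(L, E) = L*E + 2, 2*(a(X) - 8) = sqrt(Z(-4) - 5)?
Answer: 1282 + 100*I*sqrt(5) ≈ 1282.0 + 223.61*I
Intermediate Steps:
a(X) = 8 + I*sqrt(5)/2 (a(X) = 8 + sqrt(0 - 5)/2 = 8 + sqrt(-5)/2 = 8 + (I*sqrt(5))/2 = 8 + I*sqrt(5)/2)
n(L, E) = 2 + E*L (n(L, E) = E*L + 2 = 2 + E*L)
x(Q) = -5 + 2*Q (x(Q) = ((-5 + Q) + Q) + 0 = (-5 + 2*Q) + 0 = -5 + 2*Q)
-298 - x(n(5, a(4)))*(-20) = -298 - (-5 + 2*(2 + (8 + I*sqrt(5)/2)*5))*(-20) = -298 - (-5 + 2*(2 + (40 + 5*I*sqrt(5)/2)))*(-20) = -298 - (-5 + 2*(42 + 5*I*sqrt(5)/2))*(-20) = -298 - (-5 + (84 + 5*I*sqrt(5)))*(-20) = -298 - (79 + 5*I*sqrt(5))*(-20) = -298 - (-1580 - 100*I*sqrt(5)) = -298 + (1580 + 100*I*sqrt(5)) = 1282 + 100*I*sqrt(5)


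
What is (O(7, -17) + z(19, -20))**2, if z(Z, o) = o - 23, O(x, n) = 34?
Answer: 81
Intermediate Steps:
z(Z, o) = -23 + o
(O(7, -17) + z(19, -20))**2 = (34 + (-23 - 20))**2 = (34 - 43)**2 = (-9)**2 = 81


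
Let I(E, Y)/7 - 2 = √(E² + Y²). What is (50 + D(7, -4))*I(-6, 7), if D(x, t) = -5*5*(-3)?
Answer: 1750 + 875*√85 ≈ 9817.1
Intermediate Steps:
D(x, t) = 75 (D(x, t) = -25*(-3) = 75)
I(E, Y) = 14 + 7*√(E² + Y²)
(50 + D(7, -4))*I(-6, 7) = (50 + 75)*(14 + 7*√((-6)² + 7²)) = 125*(14 + 7*√(36 + 49)) = 125*(14 + 7*√85) = 1750 + 875*√85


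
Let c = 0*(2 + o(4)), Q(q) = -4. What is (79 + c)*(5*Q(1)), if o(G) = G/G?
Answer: -1580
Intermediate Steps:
o(G) = 1
c = 0 (c = 0*(2 + 1) = 0*3 = 0)
(79 + c)*(5*Q(1)) = (79 + 0)*(5*(-4)) = 79*(-20) = -1580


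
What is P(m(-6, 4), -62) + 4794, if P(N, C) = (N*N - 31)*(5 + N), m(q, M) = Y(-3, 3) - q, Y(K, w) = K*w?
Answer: 4750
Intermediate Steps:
m(q, M) = -9 - q (m(q, M) = -3*3 - q = -9 - q)
P(N, C) = (-31 + N²)*(5 + N) (P(N, C) = (N² - 31)*(5 + N) = (-31 + N²)*(5 + N))
P(m(-6, 4), -62) + 4794 = (-155 + (-9 - 1*(-6))³ - 31*(-9 - 1*(-6)) + 5*(-9 - 1*(-6))²) + 4794 = (-155 + (-9 + 6)³ - 31*(-9 + 6) + 5*(-9 + 6)²) + 4794 = (-155 + (-3)³ - 31*(-3) + 5*(-3)²) + 4794 = (-155 - 27 + 93 + 5*9) + 4794 = (-155 - 27 + 93 + 45) + 4794 = -44 + 4794 = 4750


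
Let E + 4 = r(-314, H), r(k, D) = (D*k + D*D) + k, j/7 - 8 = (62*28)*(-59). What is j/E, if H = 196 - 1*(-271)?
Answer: -716912/71133 ≈ -10.078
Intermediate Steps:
H = 467 (H = 196 + 271 = 467)
j = -716912 (j = 56 + 7*((62*28)*(-59)) = 56 + 7*(1736*(-59)) = 56 + 7*(-102424) = 56 - 716968 = -716912)
r(k, D) = k + D² + D*k (r(k, D) = (D*k + D²) + k = (D² + D*k) + k = k + D² + D*k)
E = 71133 (E = -4 + (-314 + 467² + 467*(-314)) = -4 + (-314 + 218089 - 146638) = -4 + 71137 = 71133)
j/E = -716912/71133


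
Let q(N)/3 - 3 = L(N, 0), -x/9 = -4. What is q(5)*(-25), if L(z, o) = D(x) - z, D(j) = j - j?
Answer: 150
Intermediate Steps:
x = 36 (x = -9*(-4) = 36)
D(j) = 0
L(z, o) = -z (L(z, o) = 0 - z = -z)
q(N) = 9 - 3*N (q(N) = 9 + 3*(-N) = 9 - 3*N)
q(5)*(-25) = (9 - 3*5)*(-25) = (9 - 15)*(-25) = -6*(-25) = 150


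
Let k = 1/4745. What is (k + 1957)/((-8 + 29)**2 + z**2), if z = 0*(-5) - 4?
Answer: 9285966/2168465 ≈ 4.2823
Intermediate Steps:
z = -4 (z = 0 - 4 = -4)
k = 1/4745 ≈ 0.00021075
(k + 1957)/((-8 + 29)**2 + z**2) = (1/4745 + 1957)/((-8 + 29)**2 + (-4)**2) = 9285966/(4745*(21**2 + 16)) = 9285966/(4745*(441 + 16)) = (9285966/4745)/457 = (9285966/4745)*(1/457) = 9285966/2168465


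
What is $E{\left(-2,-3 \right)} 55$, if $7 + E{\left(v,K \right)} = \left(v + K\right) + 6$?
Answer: $-330$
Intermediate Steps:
$E{\left(v,K \right)} = -1 + K + v$ ($E{\left(v,K \right)} = -7 + \left(\left(v + K\right) + 6\right) = -7 + \left(\left(K + v\right) + 6\right) = -7 + \left(6 + K + v\right) = -1 + K + v$)
$E{\left(-2,-3 \right)} 55 = \left(-1 - 3 - 2\right) 55 = \left(-6\right) 55 = -330$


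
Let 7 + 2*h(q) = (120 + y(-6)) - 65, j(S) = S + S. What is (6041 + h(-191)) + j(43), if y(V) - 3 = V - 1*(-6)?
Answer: 12305/2 ≈ 6152.5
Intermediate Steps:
j(S) = 2*S
y(V) = 9 + V (y(V) = 3 + (V - 1*(-6)) = 3 + (V + 6) = 3 + (6 + V) = 9 + V)
h(q) = 51/2 (h(q) = -7/2 + ((120 + (9 - 6)) - 65)/2 = -7/2 + ((120 + 3) - 65)/2 = -7/2 + (123 - 65)/2 = -7/2 + (1/2)*58 = -7/2 + 29 = 51/2)
(6041 + h(-191)) + j(43) = (6041 + 51/2) + 2*43 = 12133/2 + 86 = 12305/2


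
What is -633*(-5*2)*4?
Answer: 25320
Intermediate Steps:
-633*(-5*2)*4 = -(-6330)*4 = -633*(-40) = 25320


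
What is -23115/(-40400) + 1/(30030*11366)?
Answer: 78896344931/137893675920 ≈ 0.57215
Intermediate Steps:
-23115/(-40400) + 1/(30030*11366) = -23115*(-1/40400) + (1/30030)*(1/11366) = 4623/8080 + 1/341320980 = 78896344931/137893675920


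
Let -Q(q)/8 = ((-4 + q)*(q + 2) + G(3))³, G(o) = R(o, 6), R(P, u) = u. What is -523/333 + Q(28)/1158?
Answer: -169899887083/64269 ≈ -2.6436e+6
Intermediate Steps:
G(o) = 6
Q(q) = -8*(6 + (-4 + q)*(2 + q))³ (Q(q) = -8*((-4 + q)*(q + 2) + 6)³ = -8*((-4 + q)*(2 + q) + 6)³ = -8*(6 + (-4 + q)*(2 + q))³)
-523/333 + Q(28)/1158 = -523/333 + (8*(2 - 1*28² + 2*28)³)/1158 = -523*1/333 + (8*(2 - 1*784 + 56)³)*(1/1158) = -523/333 + (8*(2 - 784 + 56)³)*(1/1158) = -523/333 + (8*(-726)³)*(1/1158) = -523/333 + (8*(-382657176))*(1/1158) = -523/333 - 3061257408*1/1158 = -523/333 - 510209568/193 = -169899887083/64269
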